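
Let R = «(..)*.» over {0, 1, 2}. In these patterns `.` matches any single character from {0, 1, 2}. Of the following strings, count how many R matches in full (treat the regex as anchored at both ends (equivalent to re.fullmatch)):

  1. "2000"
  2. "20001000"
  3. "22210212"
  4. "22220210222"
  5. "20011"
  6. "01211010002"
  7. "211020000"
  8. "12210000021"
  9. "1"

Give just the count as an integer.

6

1 → no match
2 → no match
3 → no match
4 → match
5 → match
6 → match
7 → match
8 → match
9 → match
Total matched: 6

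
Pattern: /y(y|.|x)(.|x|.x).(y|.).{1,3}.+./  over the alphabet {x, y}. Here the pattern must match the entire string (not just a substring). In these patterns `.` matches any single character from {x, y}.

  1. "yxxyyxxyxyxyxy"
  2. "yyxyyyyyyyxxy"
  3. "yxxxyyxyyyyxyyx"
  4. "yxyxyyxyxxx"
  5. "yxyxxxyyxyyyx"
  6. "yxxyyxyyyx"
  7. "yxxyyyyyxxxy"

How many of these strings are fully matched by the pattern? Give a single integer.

7

1 → match
2 → match
3 → match
4 → match
5 → match
6 → match
7 → match
Total matched: 7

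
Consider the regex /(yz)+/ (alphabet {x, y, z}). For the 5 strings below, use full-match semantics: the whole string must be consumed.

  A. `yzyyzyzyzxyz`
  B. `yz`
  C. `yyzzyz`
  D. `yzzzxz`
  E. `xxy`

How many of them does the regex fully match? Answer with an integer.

1

A → no match
B → match
C → no match — must start with `yz`
D → no match — must end with `yz`
E → no match — must start with `yz`
Total matched: 1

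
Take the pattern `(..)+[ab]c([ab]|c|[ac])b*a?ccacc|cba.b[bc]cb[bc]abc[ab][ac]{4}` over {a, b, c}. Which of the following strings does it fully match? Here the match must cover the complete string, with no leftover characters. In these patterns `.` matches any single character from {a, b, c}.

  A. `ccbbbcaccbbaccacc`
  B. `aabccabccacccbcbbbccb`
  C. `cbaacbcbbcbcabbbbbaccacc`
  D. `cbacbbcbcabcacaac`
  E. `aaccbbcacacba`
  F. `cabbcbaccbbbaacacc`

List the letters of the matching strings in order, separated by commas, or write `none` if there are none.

A, C, D

A → match
B → no match
C → match
D → match
E → no match
F → no match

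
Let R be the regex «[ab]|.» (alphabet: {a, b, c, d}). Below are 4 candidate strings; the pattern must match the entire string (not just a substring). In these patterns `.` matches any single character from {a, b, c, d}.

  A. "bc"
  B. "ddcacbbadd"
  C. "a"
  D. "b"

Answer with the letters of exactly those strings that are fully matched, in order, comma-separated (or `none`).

A → no match
B → no match
C → match
D → match

C, D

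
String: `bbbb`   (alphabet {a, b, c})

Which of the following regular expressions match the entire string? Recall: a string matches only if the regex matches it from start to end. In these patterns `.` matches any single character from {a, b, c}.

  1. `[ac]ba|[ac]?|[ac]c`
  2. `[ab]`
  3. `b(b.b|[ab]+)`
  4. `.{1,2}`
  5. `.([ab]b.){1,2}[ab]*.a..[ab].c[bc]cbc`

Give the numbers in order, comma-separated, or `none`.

3

1 → no match
2 → no match
3 → match
4 → no match
5 → no match — must end with `cbc`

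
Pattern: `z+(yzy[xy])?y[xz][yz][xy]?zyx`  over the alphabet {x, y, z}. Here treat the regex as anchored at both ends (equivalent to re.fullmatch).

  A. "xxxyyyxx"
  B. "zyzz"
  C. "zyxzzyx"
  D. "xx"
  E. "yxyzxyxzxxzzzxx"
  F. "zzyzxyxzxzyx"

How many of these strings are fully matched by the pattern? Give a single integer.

1

A → no match — must start with "z"
B → no match — must end with "zyx"
C → match
D → no match — must start with "z"
E → no match — must start with "z"
F → no match
Total matched: 1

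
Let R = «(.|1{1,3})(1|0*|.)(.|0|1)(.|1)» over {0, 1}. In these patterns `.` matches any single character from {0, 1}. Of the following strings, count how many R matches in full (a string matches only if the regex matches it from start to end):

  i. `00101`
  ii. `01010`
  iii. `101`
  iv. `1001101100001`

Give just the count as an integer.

i → no match
ii → no match
iii → match
iv → no match
Total matched: 1

1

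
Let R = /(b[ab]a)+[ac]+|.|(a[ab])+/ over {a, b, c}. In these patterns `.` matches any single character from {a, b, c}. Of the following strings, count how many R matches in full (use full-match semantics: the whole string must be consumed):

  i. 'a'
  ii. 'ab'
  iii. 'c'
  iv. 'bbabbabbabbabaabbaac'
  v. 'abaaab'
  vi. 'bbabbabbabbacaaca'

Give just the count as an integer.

i → match
ii → match
iii → match
iv → match
v → match
vi → match
Total matched: 6

6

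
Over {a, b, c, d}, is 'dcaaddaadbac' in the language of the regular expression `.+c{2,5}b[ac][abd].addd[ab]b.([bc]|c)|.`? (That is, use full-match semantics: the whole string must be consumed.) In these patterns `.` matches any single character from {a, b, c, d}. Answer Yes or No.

No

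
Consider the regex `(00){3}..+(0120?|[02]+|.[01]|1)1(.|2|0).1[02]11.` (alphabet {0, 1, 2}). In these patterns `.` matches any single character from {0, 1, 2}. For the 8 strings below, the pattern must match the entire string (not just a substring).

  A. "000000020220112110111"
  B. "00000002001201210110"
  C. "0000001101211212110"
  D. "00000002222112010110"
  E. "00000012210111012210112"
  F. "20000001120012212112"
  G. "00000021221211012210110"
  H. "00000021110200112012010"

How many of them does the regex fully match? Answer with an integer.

A → match
B → no match
C → match
D → match
E → match
F → no match — must start with "00"
G → match
H → no match
Total matched: 5

5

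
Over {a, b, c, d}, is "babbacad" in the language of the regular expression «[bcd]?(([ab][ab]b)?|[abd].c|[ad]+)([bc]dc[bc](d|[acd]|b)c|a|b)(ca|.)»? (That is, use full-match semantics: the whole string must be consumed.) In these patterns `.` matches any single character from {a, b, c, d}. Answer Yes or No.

No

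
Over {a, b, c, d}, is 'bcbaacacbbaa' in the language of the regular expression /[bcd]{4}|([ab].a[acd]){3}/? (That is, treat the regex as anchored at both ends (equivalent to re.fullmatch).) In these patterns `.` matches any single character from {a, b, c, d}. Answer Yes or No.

No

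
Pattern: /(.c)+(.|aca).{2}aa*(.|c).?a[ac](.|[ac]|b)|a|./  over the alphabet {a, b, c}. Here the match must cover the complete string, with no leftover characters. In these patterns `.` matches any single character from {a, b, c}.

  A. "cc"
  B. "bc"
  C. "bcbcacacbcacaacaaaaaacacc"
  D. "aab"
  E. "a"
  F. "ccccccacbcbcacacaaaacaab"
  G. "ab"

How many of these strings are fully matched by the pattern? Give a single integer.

A → no match
B → no match
C → match
D → no match
E → match
F → match
G → no match
Total matched: 3

3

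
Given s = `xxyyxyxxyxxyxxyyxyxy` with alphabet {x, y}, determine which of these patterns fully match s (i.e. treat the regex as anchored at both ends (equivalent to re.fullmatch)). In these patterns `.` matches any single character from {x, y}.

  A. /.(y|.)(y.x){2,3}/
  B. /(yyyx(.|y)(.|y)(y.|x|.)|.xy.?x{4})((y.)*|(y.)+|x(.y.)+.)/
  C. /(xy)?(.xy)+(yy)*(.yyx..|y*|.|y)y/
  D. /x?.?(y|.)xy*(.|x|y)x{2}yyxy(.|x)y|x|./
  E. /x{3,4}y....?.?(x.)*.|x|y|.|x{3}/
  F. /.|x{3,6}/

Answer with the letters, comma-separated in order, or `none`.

A → no match — must end with `x`
B → no match
C → match
D → no match
E → no match
F → no match

C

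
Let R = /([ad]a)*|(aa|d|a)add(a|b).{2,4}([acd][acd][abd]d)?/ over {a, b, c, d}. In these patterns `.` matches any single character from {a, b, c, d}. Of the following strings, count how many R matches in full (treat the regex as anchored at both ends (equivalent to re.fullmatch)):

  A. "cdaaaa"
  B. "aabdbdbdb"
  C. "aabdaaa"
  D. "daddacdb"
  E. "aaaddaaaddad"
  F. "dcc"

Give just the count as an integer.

A → no match
B → no match
C → no match
D → match
E → match
F → no match
Total matched: 2

2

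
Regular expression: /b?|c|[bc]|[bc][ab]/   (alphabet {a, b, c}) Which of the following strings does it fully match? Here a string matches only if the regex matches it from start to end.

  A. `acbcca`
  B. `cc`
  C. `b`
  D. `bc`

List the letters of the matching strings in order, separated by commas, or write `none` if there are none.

C

A → no match
B → no match
C → match
D → no match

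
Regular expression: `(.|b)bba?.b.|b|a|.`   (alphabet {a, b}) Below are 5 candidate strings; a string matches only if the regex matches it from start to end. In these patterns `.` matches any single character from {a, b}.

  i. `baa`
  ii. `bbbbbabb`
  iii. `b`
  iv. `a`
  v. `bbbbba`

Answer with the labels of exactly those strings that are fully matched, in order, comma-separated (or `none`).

i → no match
ii → no match
iii → match
iv → match
v → match

iii, iv, v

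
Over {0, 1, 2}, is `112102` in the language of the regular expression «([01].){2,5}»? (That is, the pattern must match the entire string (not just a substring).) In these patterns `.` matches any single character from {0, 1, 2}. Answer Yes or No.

No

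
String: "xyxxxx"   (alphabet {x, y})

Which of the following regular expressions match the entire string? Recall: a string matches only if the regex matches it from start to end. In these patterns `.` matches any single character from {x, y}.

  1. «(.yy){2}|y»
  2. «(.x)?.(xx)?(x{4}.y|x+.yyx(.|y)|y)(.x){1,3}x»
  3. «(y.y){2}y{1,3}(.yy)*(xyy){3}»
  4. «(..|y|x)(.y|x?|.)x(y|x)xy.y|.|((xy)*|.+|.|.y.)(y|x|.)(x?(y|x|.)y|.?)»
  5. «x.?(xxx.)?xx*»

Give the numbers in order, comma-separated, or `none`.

4, 5

1 → no match
2 → no match
3 → no match — must start with "y"
4 → match
5 → match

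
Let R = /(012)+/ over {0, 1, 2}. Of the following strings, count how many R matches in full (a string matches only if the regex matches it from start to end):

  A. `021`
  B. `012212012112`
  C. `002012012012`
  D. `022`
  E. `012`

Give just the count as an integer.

1

A → no match — must start with `012`
B → no match — must end with `012`
C → no match — must start with `012`
D → no match — must start with `012`
E → match
Total matched: 1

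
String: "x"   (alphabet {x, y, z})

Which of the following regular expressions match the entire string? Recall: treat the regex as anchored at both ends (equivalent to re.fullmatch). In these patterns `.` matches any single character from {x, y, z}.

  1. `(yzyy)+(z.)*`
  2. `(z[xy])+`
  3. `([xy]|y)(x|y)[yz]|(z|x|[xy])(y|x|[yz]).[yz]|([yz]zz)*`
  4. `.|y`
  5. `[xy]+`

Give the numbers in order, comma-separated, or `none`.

1 → no match — must start with "yzyy"
2 → no match — must start with "z"
3 → no match
4 → match
5 → match

4, 5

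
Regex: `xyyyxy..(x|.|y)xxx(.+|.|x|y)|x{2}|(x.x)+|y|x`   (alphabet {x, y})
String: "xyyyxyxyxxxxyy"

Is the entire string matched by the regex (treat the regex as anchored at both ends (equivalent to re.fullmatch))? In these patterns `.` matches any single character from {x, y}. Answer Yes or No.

Yes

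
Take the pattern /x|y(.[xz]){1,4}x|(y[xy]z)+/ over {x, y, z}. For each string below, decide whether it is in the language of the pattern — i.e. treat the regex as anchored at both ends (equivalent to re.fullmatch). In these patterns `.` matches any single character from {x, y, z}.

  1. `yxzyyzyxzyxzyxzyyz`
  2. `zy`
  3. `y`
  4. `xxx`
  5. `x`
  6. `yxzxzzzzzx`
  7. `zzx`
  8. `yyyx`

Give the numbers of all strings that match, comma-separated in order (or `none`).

1 → match
2 → no match
3 → no match
4 → no match
5 → match
6 → match
7 → no match
8 → no match

1, 5, 6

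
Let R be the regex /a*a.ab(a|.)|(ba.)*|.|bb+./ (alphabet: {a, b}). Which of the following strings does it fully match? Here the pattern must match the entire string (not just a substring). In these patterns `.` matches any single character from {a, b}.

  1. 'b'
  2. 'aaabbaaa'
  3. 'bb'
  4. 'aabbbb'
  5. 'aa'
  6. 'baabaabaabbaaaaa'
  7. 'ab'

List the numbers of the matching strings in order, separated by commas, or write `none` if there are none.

1 → match
2 → no match
3 → no match
4 → no match
5 → no match
6 → no match
7 → no match

1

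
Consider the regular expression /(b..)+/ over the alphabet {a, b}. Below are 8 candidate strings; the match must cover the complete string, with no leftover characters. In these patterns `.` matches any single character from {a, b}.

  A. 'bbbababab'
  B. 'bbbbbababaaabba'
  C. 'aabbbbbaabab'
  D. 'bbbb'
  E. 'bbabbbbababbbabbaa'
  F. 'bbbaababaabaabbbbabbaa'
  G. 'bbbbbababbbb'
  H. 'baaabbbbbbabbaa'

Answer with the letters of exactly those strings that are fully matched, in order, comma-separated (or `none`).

G

A. 'bbbababab' → no match
B → no match
C. 'aabbbbbaabab' → no match — must start with 'b'
D. 'bbbb' → no match
E → no match
F → no match
G. 'bbbbbababbbb' → match
H → no match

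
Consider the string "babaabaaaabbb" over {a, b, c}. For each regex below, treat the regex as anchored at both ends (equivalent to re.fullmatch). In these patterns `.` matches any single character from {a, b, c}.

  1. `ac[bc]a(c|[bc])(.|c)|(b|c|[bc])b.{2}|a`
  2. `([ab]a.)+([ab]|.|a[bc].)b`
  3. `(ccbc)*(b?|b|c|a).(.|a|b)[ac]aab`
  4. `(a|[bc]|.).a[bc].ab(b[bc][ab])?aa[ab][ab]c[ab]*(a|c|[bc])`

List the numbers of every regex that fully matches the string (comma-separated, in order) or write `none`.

1 → no match
2 → match
3 → no match — must end with "aab"
4 → no match

2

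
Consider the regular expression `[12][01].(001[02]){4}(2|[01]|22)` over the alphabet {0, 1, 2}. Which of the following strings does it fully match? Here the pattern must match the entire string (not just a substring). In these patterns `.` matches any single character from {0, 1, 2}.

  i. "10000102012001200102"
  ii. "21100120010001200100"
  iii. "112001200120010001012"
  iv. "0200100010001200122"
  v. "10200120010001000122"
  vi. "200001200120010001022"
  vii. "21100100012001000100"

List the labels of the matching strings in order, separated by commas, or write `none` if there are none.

i → no match
ii → match
iii → no match
iv → no match
v → match
vi → match
vii → match

ii, v, vi, vii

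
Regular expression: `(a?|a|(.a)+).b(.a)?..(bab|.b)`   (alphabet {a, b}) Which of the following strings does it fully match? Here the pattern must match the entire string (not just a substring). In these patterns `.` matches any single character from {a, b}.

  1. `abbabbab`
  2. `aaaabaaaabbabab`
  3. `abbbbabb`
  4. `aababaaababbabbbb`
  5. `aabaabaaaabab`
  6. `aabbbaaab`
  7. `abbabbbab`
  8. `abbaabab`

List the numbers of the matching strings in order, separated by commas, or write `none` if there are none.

1 → match
2 → match
3 → no match
4 → no match
5 → match
6 → no match
7 → match
8 → match

1, 2, 5, 7, 8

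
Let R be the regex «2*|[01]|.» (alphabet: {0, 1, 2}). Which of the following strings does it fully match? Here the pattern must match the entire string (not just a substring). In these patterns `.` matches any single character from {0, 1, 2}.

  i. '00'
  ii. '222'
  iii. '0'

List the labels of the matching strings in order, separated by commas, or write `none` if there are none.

ii, iii

i → no match
ii → match
iii → match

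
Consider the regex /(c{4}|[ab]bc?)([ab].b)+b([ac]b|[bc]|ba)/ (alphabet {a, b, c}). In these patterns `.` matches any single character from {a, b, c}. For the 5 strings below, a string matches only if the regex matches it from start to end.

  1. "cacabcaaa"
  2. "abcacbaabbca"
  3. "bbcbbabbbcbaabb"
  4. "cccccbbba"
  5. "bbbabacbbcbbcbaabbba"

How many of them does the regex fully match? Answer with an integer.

1

1 → no match
2 → no match
3 → no match
4 → no match
5 → match
Total matched: 1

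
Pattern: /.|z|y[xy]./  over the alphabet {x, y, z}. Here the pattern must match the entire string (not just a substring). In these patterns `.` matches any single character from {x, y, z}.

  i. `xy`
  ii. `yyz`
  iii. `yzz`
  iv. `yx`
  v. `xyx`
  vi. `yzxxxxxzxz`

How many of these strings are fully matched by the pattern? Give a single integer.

1

i → no match
ii → match
iii → no match
iv → no match
v → no match
vi → no match
Total matched: 1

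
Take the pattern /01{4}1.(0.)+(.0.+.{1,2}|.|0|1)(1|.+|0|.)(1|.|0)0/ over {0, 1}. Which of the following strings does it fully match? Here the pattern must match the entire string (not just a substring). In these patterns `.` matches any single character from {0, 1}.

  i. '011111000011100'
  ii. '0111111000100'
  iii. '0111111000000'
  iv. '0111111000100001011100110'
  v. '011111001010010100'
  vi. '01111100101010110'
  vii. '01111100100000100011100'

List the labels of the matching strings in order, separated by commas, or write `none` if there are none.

i, ii, iii, iv, v, vi, vii

i → match
ii → match
iii → match
iv → match
v → match
vi → match
vii → match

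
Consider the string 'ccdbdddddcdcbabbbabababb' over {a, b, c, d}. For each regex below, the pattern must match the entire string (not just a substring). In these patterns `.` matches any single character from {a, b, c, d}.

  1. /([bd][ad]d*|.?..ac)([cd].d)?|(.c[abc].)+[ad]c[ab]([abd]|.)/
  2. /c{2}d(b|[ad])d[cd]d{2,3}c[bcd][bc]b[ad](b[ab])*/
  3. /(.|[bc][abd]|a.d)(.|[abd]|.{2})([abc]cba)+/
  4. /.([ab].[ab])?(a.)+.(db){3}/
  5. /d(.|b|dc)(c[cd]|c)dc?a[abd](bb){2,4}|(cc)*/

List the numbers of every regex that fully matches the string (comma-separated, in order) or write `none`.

2

1 → no match
2 → match
3 → no match — must end with 'cba'
4 → no match — must end with 'db'
5 → no match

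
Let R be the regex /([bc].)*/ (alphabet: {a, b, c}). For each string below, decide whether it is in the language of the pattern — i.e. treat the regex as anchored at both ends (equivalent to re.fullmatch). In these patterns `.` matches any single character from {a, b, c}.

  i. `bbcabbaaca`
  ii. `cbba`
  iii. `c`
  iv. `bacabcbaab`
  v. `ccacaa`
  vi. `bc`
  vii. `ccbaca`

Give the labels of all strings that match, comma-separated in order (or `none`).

i → no match
ii → match
iii → no match
iv → no match
v → no match
vi → match
vii → match

ii, vi, vii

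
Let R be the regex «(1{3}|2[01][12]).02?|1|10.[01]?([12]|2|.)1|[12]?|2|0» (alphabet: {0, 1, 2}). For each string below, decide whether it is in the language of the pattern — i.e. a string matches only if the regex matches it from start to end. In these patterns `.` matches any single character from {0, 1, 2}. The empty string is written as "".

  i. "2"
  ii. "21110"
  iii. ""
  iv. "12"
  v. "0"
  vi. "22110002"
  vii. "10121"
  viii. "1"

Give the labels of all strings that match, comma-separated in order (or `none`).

i, ii, iii, v, vii, viii

i → match
ii → match
iii → match
iv → no match
v → match
vi → no match
vii → match
viii → match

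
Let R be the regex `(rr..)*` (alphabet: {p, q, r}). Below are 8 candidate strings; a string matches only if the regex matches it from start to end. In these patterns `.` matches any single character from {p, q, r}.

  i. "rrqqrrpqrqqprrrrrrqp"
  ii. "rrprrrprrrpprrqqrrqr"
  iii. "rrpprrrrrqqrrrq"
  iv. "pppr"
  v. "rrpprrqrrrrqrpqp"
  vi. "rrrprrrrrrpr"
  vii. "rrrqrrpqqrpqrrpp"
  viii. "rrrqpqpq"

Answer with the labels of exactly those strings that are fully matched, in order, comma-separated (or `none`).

ii, vi

i → no match
ii → match
iii → no match
iv → no match
v → no match
vi → match
vii → no match
viii → no match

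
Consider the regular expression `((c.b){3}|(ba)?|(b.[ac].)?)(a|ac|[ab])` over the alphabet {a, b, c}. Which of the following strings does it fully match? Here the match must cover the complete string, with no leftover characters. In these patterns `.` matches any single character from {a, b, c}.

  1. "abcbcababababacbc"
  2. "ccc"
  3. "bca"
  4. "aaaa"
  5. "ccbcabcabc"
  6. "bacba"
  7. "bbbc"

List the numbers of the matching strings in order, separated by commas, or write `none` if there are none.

6

1 → no match
2 → no match
3 → no match
4 → no match
5 → no match
6 → match
7 → no match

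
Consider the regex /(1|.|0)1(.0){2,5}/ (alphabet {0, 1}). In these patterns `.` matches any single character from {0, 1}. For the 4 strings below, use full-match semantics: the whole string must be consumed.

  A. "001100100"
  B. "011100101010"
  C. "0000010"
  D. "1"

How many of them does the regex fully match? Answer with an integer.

A. "001100100" → no match
B. "011100101010" → no match
C. "0000010" → no match
D. "1" → no match — must end with "0"
Total matched: 0

0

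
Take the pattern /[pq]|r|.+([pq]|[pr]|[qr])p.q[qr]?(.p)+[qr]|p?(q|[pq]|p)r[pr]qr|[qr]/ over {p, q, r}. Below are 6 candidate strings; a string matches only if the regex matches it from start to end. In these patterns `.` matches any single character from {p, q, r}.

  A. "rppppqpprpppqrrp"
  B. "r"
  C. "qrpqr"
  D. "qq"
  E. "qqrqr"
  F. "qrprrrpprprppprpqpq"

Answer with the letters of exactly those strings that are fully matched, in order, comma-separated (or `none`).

A → no match
B → match
C → match
D → no match
E → no match
F → no match

B, C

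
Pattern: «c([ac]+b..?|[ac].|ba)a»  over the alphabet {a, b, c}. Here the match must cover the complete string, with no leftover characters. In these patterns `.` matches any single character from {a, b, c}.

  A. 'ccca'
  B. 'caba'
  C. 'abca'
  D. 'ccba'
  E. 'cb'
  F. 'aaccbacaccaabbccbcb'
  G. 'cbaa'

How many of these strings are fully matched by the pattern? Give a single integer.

4

A → match
B → match
C → no match — must start with 'c'
D → match
E → no match — must end with 'a'
F → no match — must start with 'c'
G → match
Total matched: 4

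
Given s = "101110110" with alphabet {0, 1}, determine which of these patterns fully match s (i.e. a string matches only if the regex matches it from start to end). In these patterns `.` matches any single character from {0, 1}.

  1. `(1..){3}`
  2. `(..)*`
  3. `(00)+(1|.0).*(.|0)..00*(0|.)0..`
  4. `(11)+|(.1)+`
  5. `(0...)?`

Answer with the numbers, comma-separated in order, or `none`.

1

1 → match
2 → no match
3 → no match — must start with "00"
4 → no match
5 → no match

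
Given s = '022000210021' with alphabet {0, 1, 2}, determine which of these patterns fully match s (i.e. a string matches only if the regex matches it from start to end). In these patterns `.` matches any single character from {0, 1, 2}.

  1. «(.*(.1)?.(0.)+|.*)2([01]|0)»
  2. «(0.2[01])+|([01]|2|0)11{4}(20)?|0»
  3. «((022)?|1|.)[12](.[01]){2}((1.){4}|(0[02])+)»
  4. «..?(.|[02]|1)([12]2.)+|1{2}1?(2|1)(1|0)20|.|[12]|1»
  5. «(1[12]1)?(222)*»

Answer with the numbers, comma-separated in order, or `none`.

1 → match
2 → match
3 → no match
4 → no match
5 → no match

1, 2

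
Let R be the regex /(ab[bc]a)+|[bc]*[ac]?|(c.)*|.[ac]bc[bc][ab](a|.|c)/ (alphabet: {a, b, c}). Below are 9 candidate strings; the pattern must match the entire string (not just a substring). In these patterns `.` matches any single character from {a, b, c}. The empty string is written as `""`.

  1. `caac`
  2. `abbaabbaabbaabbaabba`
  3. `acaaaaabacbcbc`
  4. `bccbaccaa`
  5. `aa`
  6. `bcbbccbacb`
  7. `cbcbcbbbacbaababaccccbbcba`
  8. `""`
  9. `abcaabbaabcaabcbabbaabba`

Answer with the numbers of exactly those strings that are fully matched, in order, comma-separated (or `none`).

2, 8

1. `caac` → no match
2 → match
3 → no match
4. `bccbaccaa` → no match
5. `aa` → no match
6. `bcbbccbacb` → no match
7 → no match
8. `""` → match
9 → no match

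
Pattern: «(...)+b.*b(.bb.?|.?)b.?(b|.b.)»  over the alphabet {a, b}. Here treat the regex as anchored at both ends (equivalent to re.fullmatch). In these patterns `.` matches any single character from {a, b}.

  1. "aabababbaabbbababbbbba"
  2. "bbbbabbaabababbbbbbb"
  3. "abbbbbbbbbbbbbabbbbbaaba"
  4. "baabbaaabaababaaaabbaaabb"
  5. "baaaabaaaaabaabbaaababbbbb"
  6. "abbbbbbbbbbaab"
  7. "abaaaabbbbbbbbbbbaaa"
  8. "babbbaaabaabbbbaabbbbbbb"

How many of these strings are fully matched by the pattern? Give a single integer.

5

1 → match
2 → match
3 → match
4 → no match
5 → match
6 → no match
7 → no match
8 → match
Total matched: 5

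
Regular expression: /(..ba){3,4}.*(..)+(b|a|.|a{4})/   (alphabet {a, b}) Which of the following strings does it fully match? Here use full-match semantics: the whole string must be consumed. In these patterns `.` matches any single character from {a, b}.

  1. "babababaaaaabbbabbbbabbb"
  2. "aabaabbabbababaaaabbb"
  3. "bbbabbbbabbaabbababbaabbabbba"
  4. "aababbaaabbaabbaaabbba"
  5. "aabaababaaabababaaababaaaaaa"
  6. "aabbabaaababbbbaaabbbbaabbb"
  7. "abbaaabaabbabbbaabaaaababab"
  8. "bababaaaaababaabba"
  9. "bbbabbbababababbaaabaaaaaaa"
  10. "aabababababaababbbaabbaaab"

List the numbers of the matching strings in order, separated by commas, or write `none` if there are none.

7, 9, 10

1 → no match
2 → no match
3 → no match
4 → no match
5 → no match
6 → no match
7 → match
8 → no match
9 → match
10 → match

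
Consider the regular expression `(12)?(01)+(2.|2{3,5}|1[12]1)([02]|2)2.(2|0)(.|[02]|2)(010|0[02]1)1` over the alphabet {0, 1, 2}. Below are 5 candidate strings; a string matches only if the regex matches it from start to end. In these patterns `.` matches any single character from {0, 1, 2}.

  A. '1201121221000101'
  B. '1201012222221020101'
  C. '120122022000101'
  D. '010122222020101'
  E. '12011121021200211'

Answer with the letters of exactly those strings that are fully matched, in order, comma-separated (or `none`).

A, B, C, D

A → match
B → match
C → match
D → match
E → no match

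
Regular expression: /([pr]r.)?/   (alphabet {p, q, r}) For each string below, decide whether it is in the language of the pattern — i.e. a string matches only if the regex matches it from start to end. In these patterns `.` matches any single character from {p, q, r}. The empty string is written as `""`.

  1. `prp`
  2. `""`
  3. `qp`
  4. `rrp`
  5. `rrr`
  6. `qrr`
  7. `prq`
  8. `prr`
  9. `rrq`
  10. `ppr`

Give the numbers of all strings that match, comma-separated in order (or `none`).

1. `prp` → match
2. `""` → match
3. `qp` → no match
4. `rrp` → match
5. `rrr` → match
6. `qrr` → no match
7. `prq` → match
8. `prr` → match
9. `rrq` → match
10. `ppr` → no match

1, 2, 4, 5, 7, 8, 9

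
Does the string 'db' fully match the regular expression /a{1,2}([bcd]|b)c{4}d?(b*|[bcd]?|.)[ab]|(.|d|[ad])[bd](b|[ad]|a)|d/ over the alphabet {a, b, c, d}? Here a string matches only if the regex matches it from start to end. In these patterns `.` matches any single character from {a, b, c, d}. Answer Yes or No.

No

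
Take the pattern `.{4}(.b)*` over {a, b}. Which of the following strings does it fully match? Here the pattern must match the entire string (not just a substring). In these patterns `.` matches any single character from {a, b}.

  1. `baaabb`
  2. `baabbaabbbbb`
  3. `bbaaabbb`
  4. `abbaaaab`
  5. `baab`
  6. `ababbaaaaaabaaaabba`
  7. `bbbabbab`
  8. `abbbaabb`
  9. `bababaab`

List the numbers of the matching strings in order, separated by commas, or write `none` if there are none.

1 → match
2 → no match
3 → match
4 → no match
5 → match
6 → no match
7 → match
8 → no match
9 → no match

1, 3, 5, 7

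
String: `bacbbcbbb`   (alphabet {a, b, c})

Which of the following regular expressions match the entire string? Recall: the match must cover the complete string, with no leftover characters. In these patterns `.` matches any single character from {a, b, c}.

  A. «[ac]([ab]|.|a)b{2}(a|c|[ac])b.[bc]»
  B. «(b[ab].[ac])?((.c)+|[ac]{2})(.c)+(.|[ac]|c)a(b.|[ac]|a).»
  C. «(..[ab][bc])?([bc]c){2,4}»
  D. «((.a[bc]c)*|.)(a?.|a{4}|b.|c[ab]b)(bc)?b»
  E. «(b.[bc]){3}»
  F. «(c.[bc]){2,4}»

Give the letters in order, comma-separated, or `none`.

A → no match
B → no match
C → no match — must end with `c`
D → no match
E → match
F → no match — must start with `c`

E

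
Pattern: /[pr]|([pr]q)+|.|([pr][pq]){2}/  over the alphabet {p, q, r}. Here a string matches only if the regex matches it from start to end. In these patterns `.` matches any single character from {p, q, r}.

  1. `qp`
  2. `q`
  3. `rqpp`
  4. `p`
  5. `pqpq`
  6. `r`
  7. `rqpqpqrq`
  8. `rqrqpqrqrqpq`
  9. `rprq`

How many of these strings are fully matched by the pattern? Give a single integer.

1. `qp` → no match
2. `q` → match
3. `rqpp` → match
4. `p` → match
5. `pqpq` → match
6. `r` → match
7. `rqpqpqrq` → match
8. `rqrqpqrqrqpq` → match
9. `rprq` → match
Total matched: 8

8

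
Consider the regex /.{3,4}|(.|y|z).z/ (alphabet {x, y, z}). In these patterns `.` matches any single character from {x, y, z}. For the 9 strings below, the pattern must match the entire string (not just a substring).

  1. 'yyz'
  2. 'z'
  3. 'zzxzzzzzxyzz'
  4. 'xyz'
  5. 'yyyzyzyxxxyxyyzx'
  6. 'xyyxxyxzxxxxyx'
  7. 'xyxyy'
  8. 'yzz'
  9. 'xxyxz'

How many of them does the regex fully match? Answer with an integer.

1 → match
2 → no match
3 → no match
4 → match
5 → no match
6 → no match
7 → no match
8 → match
9 → no match
Total matched: 3

3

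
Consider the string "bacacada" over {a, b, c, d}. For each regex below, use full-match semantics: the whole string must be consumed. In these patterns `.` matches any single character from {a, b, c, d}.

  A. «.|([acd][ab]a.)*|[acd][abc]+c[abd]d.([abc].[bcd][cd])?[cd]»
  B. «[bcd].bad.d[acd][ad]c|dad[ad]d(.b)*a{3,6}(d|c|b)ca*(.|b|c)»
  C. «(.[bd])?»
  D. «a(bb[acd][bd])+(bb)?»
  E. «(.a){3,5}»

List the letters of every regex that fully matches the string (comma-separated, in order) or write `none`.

E

A → no match
B → no match
C → no match
D → no match — must start with "abb"
E → match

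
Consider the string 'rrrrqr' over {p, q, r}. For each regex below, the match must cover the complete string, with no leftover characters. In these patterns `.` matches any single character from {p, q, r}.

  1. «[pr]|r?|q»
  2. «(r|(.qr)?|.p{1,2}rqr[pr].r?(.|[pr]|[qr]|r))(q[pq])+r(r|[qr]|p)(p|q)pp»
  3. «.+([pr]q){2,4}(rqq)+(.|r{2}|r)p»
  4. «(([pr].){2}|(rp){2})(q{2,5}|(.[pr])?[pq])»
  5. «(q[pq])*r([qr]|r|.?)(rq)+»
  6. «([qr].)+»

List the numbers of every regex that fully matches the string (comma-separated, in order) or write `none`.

6

1 → no match
2 → no match — must end with 'pp'
3 → no match — must end with 'p'
4 → no match
5 → no match — must end with 'rq'
6 → match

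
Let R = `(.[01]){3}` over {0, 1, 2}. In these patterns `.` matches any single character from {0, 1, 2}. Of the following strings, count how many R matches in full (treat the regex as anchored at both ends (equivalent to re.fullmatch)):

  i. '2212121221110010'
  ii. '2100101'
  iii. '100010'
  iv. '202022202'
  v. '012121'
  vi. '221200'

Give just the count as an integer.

i → no match
ii. '2100101' → no match
iii. '100010' → match
iv. '202022202' → no match
v. '012121' → match
vi. '221200' → no match
Total matched: 2

2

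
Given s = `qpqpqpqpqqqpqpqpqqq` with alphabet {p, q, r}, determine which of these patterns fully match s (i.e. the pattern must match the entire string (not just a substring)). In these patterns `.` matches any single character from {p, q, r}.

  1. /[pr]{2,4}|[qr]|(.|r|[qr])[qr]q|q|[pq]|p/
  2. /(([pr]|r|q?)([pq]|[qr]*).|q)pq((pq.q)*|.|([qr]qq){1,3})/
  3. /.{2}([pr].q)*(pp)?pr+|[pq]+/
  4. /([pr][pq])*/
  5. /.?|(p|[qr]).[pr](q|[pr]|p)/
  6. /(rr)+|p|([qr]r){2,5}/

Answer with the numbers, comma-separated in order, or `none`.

2, 3

1 → no match
2 → match
3 → match
4 → no match
5 → no match
6 → no match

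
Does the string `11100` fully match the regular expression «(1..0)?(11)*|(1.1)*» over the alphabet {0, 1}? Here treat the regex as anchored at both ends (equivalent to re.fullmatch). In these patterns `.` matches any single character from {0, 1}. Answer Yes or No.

No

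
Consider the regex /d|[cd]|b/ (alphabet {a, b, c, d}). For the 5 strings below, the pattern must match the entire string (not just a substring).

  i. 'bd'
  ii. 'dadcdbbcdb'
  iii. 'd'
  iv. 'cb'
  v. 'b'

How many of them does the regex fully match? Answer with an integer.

2

i → no match
ii → no match
iii → match
iv → no match
v → match
Total matched: 2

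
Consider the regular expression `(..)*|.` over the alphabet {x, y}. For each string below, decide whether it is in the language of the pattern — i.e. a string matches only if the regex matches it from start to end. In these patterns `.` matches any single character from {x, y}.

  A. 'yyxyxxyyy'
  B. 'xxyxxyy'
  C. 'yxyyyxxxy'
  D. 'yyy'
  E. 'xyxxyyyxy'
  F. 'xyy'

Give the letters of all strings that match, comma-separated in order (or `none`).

A → no match
B → no match
C → no match
D → no match
E → no match
F → no match

none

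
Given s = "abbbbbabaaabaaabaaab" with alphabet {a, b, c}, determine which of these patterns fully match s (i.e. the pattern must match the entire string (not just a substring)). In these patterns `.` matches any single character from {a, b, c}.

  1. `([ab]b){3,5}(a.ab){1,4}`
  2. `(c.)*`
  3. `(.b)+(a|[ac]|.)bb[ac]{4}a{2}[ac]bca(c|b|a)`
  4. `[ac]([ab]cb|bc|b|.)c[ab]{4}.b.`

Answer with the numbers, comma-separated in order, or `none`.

1

1 → match
2 → no match
3 → no match
4 → no match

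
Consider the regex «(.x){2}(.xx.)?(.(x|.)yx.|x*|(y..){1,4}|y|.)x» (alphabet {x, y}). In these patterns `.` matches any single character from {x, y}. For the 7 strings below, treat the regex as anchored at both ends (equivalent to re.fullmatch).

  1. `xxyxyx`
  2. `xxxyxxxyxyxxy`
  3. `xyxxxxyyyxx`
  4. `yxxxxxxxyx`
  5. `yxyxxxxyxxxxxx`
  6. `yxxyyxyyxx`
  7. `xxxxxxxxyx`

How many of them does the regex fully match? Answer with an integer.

1 → match
2 → no match — must end with `x`
3 → no match
4 → match
5 → match
6 → no match
7 → match
Total matched: 4

4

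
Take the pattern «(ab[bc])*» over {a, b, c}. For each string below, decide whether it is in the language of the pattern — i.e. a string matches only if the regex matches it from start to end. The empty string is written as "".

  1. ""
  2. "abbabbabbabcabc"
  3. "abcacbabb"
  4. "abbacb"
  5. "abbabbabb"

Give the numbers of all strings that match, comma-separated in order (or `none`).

1, 2, 5

1. "" → match
2 → match
3. "abcacbabb" → no match
4. "abbacb" → no match
5. "abbabbabb" → match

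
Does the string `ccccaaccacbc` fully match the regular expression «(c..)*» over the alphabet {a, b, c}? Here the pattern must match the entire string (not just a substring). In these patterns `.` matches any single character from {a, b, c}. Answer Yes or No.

Yes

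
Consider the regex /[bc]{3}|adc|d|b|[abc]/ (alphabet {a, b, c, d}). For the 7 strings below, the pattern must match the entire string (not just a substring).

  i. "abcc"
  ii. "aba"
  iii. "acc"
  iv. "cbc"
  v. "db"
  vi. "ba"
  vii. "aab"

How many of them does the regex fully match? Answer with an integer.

1

i → no match
ii → no match
iii → no match
iv → match
v → no match
vi → no match
vii → no match
Total matched: 1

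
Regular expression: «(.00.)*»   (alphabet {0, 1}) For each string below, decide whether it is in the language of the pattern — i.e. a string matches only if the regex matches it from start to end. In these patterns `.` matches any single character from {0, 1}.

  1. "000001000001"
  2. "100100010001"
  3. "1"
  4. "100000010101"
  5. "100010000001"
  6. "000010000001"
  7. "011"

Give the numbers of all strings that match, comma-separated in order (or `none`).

1 → no match
2 → match
3 → no match
4 → no match
5 → match
6 → match
7 → no match

2, 5, 6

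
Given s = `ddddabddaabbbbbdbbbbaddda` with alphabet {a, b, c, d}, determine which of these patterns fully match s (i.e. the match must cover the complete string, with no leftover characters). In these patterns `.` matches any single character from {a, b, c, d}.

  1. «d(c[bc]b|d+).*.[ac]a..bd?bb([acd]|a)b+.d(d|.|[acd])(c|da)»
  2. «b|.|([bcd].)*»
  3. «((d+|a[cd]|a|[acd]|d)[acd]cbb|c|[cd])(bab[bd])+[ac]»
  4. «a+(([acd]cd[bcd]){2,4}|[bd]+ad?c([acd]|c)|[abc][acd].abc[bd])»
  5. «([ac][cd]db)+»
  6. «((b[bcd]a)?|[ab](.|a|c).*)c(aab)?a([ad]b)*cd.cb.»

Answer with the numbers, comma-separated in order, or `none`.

1

1 → match
2 → no match
3 → no match
4 → no match — must start with `a`
5 → no match — must end with `db`
6 → no match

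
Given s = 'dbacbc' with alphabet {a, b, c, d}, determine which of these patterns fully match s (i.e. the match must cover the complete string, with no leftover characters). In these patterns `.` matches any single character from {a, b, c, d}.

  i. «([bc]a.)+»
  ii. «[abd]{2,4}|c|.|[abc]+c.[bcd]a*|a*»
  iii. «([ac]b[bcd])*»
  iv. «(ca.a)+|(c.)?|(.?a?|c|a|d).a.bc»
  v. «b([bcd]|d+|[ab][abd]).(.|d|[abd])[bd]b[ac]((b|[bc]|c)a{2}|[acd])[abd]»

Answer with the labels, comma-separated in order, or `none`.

iv

i → no match
ii → no match
iii → no match
iv → match
v → no match — must start with 'b'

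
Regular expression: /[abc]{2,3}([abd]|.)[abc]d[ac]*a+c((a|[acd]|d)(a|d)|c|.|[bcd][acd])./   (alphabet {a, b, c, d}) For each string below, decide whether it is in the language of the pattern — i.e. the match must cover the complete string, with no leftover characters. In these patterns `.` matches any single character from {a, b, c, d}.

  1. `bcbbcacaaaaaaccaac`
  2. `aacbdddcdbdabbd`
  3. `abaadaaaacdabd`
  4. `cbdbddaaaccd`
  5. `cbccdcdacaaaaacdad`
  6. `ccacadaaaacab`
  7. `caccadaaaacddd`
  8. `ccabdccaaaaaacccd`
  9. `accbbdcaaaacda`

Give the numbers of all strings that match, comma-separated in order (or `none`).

6, 7, 8, 9

1 → no match
2 → no match
3 → no match
4 → no match
5 → no match
6 → match
7 → match
8 → match
9 → match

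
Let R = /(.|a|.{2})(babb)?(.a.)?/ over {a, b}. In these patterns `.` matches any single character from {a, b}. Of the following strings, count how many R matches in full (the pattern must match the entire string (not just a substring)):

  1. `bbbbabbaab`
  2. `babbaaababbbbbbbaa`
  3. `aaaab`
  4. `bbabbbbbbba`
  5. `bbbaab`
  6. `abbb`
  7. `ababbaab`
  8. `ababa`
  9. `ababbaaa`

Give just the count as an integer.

1 → no match
2 → no match
3 → match
4 → no match
5 → no match
6 → no match
7 → match
8 → no match
9 → match
Total matched: 3

3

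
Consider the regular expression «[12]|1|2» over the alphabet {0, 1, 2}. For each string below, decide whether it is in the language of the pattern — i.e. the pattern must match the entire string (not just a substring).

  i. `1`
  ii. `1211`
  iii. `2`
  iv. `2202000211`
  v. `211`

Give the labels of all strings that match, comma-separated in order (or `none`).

i → match
ii → no match
iii → match
iv → no match
v → no match

i, iii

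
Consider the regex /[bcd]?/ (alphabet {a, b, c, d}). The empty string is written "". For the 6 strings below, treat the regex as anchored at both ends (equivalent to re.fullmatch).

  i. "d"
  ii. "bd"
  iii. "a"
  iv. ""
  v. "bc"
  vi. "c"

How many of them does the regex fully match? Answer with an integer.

i → match
ii → no match
iii → no match
iv → match
v → no match
vi → match
Total matched: 3

3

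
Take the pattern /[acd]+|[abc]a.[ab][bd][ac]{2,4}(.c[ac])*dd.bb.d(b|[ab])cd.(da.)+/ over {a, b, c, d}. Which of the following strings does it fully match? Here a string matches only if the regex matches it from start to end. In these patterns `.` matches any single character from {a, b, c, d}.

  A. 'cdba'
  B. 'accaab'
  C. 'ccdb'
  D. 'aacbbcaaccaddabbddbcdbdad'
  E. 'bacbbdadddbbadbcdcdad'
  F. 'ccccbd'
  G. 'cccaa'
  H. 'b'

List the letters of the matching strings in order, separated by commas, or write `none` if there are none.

A. 'cdba' → no match
B. 'accaab' → no match
C. 'ccdb' → no match
D → match
E → no match
F. 'ccccbd' → no match
G. 'cccaa' → match
H. 'b' → no match

D, G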